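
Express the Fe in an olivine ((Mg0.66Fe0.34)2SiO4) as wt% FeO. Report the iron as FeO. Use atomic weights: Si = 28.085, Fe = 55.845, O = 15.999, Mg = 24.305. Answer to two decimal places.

30.13 wt%

Formula mass = 162.138 g/mol.
0.68 Fe → 0.6800 mol FeO per formula unit; M(FeO) = 71.844, so FeO mass = 48.854 g.
48.854/162.138 × 100 = 30.13 wt%.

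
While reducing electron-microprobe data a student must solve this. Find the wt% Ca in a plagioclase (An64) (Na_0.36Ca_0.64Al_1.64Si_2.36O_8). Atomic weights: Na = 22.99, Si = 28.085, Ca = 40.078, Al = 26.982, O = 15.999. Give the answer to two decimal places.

M(Na_0.36Ca_0.64Al_1.64Si_2.36O_8) = 272.449 g/mol.
Ca contributes 0.64 × 40.078 = 25.650 g per mole.
25.650/272.449 = 0.0941 → 9.41%.

9.41 wt%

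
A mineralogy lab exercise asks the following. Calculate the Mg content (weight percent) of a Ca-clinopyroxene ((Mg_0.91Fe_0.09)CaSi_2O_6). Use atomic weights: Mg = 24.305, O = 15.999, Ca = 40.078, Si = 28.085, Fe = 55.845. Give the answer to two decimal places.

10.08 weight percent

M((Mg_0.91Fe_0.09)CaSi_2O_6) = 219.386 g/mol.
Mg contributes 0.91 × 24.305 = 22.118 g per mole.
22.118/219.386 = 0.1008 → 10.08%.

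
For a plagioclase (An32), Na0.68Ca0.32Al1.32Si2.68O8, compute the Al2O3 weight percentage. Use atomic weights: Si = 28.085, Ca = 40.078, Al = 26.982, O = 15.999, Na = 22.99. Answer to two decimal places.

25.17 wt%

Formula mass = 267.334 g/mol.
1.32 Al → 0.6600 mol Al2O3 per formula unit; M(Al2O3) = 101.961, so Al2O3 mass = 67.294 g.
67.294/267.334 × 100 = 25.17 wt%.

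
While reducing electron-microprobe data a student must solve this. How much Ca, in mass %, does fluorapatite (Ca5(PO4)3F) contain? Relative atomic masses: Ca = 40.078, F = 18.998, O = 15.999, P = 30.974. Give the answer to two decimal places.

39.74 mass %

Molar mass of Ca5(PO4)3F: 5*40.078 + 3*30.974 + 12*15.999 + 1*18.998 = 504.298 g/mol.
Mass of Ca per formula unit: 5 × 40.078 = 200.390 g.
Weight fraction Ca = 200.390 / 504.298 = 0.3974.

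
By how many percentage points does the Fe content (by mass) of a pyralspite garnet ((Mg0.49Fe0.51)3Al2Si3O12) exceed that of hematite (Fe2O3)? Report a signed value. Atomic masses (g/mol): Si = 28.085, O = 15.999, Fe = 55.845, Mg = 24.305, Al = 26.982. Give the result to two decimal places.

Fe in (Mg0.49Fe0.51)3Al2Si3O12: molar mass 451.378 g/mol; 1.53×55.845 = 85.443 g → 18.93 wt%.
Fe in Fe2O3: molar mass 159.687 g/mol; 2×55.845 = 111.690 g → 69.94 wt%.
Difference = 18.93 − 69.94 = -51.01 percentage points.

-51.01 percentage points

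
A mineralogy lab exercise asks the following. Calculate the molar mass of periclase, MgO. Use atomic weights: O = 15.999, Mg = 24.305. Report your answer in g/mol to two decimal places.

M = 1(24.305) + 1(15.999)

40.30 g/mol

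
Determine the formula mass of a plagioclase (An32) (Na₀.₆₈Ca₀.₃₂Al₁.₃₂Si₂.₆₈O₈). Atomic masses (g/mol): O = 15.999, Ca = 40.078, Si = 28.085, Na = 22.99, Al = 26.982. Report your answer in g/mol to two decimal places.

267.33 g/mol

M = 0.68×22.99 + 0.32×40.078 + 1.32×26.982 + 2.68×28.085 + 8×15.999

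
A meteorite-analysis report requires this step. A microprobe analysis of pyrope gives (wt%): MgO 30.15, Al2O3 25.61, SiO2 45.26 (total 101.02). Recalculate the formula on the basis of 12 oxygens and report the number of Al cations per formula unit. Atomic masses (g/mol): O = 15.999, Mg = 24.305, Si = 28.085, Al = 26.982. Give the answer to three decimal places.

MgO: 30.15/40.304 = 0.74806 mol → 0.74806 mol Mg, 0.74806 mol O.
Al2O3: 25.61/101.961 = 0.25117 mol → 0.50234 mol Al, 0.75351 mol O.
SiO2: 45.26/60.083 = 0.75329 mol → 0.75329 mol Si, 1.50658 mol O.
Total oxygen = 3.00815 mol. Normalization factor = 12/3.00815 = 3.98916.
Al per 12 O = 0.50234 × 3.98916 = 2.004.

2.004 Al apfu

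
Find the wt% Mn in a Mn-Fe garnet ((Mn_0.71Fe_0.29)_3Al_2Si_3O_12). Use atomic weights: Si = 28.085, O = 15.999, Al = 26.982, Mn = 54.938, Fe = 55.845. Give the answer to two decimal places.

Formula mass = 2.13×54.938 + 0.87×55.845 + 2×26.982 + 3×28.085 + 12×15.999 = 495.810 g/mol, of which 117.018 g is Mn.
So Mn makes up 117.018/495.810 = 0.2360 of the mass, i.e. 23.60%.

23.60 mass %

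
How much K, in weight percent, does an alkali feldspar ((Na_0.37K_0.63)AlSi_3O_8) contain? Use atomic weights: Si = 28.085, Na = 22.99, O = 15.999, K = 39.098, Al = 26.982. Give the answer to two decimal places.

M((Na_0.37K_0.63)AlSi_3O_8) = 272.367 g/mol.
K contributes 0.63 × 39.098 = 24.632 g per mole.
24.632/272.367 = 0.0904 → 9.04%.

9.04 weight percent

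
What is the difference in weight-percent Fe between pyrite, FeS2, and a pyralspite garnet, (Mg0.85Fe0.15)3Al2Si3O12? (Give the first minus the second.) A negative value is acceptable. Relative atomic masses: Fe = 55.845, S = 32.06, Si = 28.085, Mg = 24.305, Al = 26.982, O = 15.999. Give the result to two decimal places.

Fe in FeS2: molar mass 119.965 g/mol; 1×55.845 = 55.845 g → 46.55 wt%.
Fe in (Mg0.85Fe0.15)3Al2Si3O12: molar mass 417.315 g/mol; 0.45×55.845 = 25.130 g → 6.02 wt%.
Difference = 46.55 − 6.02 = 40.53 percentage points.

40.53 percentage points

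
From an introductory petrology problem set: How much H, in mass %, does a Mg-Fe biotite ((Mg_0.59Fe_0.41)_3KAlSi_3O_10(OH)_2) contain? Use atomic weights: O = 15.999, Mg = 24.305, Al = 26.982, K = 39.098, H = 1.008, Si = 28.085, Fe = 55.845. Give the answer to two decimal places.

0.44 mass %

Formula mass = 1.77×24.305 + 1.23×55.845 + 1×39.098 + 1×26.982 + 3×28.085 + 12×15.999 + 2×1.008 = 456.048 g/mol, of which 2.016 g is H.
So H makes up 2.016/456.048 = 0.0044 of the mass, i.e. 0.44%.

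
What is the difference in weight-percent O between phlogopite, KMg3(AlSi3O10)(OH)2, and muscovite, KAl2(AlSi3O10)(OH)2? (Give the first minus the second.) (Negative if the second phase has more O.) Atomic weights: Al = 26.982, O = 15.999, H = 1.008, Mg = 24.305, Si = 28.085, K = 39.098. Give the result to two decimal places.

M(KMg3(AlSi3O10)(OH)2) = 417.254 g/mol, so wt% O = 191.988/417.254 × 100 = 46.01%.
M(KAl2(AlSi3O10)(OH)2) = 398.303 g/mol, so wt% O = 191.988/398.303 × 100 = 48.20%.
46.01 − 48.20 = -2.19 pp.

-2.19 percentage points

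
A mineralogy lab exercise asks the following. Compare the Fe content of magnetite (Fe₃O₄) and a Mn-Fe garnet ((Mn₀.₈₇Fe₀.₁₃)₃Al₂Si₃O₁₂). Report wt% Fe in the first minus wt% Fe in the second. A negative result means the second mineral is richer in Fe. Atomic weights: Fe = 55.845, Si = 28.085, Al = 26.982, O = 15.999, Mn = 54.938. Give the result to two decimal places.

67.96 percentage points

First mineral: 167.535 g Fe in 231.531 g formula = 72.36 wt% Fe.
Second mineral: 21.780 g Fe in 495.375 g formula = 4.40 wt% Fe.
72.36% − 4.40% gives a difference of 67.96 percentage points.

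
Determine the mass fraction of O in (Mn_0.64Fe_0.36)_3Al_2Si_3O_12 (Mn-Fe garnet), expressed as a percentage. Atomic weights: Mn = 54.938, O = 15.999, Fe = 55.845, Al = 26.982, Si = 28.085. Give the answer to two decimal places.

Molar mass of (Mn_0.64Fe_0.36)_3Al_2Si_3O_12: 1.92·54.938 + 1.08·55.845 + 2·26.982 + 3·28.085 + 12·15.999 = 496.001 g/mol.
Mass of O per formula unit: 12 × 15.999 = 191.988 g.
Weight fraction O = 191.988 / 496.001 = 0.3871.

38.71 weight percent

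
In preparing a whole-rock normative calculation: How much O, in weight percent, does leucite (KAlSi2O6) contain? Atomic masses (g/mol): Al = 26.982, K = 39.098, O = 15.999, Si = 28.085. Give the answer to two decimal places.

Molar mass of KAlSi2O6: 1×39.098 + 1×26.982 + 2×28.085 + 6×15.999 = 218.244 g/mol.
Mass of O per formula unit: 6 × 15.999 = 95.994 g.
Weight fraction O = 95.994 / 218.244 = 0.4398.

43.98 weight percent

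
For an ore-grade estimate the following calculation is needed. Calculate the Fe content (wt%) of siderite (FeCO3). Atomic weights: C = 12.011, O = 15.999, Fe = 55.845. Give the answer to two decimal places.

48.20 wt%

Formula mass = 1×55.845 + 1×12.011 + 3×15.999 = 115.853 g/mol, of which 55.845 g is Fe.
So Fe makes up 55.845/115.853 = 0.4820 of the mass, i.e. 48.20%.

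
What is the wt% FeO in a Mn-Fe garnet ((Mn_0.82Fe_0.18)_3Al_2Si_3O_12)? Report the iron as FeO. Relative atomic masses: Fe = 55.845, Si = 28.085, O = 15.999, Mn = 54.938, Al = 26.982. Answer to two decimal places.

Molar mass of (Mn_0.82Fe_0.18)_3Al_2Si_3O_12 = 2.46×54.938 + 0.54×55.845 + 2×26.982 + 3×28.085 + 12×15.999 = 495.511 g/mol.
Each formula unit contains 0.54 Fe, equivalent to 0.54/1 = 0.5400 mol FeO.
M(FeO) = 1×55.845 + 1×15.999 = 71.844 g/mol.
Mass of FeO per formula unit = 0.5400 × 71.844 = 38.796 g.
FeO wt% = 38.796 / 495.511 × 100 = 7.83%.

7.83 wt%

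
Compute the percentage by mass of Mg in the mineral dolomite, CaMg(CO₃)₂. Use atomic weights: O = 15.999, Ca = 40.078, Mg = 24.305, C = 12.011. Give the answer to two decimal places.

Formula mass = 1·40.078 + 1·24.305 + 2·12.011 + 6·15.999 = 184.399 g/mol, of which 24.305 g is Mg.
So Mg makes up 24.305/184.399 = 0.1318 of the mass, i.e. 13.18%.

13.18 wt%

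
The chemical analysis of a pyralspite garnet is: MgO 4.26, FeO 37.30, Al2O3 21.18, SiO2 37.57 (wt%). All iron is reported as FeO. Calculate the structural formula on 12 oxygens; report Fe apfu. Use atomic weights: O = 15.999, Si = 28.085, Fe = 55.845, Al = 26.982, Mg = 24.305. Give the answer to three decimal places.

2.493 Fe apfu

MgO: 4.26/40.304 = 0.10570 mol → 0.10570 mol Mg, 0.10570 mol O.
FeO: 37.30/71.844 = 0.51918 mol → 0.51918 mol Fe, 0.51918 mol O.
Al2O3: 21.18/101.961 = 0.20773 mol → 0.41546 mol Al, 0.62319 mol O.
SiO2: 37.57/60.083 = 0.62530 mol → 0.62530 mol Si, 1.25060 mol O.
Total oxygen = 2.49867 mol. Normalization factor = 12/2.49867 = 4.80255.
Fe per 12 O = 0.51918 × 4.80255 = 2.493.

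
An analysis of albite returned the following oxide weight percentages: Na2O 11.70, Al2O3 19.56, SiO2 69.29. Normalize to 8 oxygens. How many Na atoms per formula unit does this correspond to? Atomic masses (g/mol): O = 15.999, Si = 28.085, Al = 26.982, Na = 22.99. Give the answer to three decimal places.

0.984 Na apfu

Na2O: 11.70/61.979 = 0.18877 mol → 0.37754 mol Na, 0.18877 mol O.
Al2O3: 19.56/101.961 = 0.19184 mol → 0.38368 mol Al, 0.57552 mol O.
SiO2: 69.29/60.083 = 1.15324 mol → 1.15324 mol Si, 2.30648 mol O.
Total oxygen = 3.07077 mol. Normalization factor = 8/3.07077 = 2.60521.
Na per 8 O = 0.37754 × 2.60521 = 0.984.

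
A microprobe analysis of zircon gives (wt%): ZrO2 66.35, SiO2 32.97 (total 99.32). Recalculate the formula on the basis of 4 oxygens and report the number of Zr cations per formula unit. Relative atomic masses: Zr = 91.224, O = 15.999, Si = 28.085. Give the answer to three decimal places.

ZrO2 (M=123.222): mol = 0.53846; Zr = 0.53846, O = 1.07692.
SiO2 (M=60.083): mol = 0.54874; Si = 0.54874, O = 1.09748.
ΣO = 2.17440; factor = 4/ΣO = 1.83959.
Zr apfu = 0.53846 × 1.83959 = 0.991.

0.991 Zr apfu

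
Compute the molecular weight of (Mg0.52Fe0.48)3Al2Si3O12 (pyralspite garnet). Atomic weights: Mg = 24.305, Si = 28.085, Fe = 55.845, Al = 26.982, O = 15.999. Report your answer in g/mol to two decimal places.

448.54 g/mol

Mg: 1.56 × 24.305 = 37.9158
Fe: 1.44 × 55.845 = 80.4168
Al: 2 × 26.982 = 53.9640
Si: 3 × 28.085 = 84.2550
O: 12 × 15.999 = 191.9880
Summing the contributions gives the formula mass.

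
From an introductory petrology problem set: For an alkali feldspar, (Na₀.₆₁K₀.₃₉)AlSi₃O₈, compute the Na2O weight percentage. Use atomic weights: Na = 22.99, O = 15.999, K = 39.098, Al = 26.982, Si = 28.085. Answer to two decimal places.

7.04 wt%

M((Na₀.₆₁K₀.₃₉)AlSi₃O₈) = 268.501 g/mol; M(Na2O) = 61.979 g/mol.
Moles Na2O per formula unit = 0.61 Na ÷ 2 = 0.3050.
Na2O fraction = (0.3050 × 61.979) / 268.501 = 18.904/268.501 = 0.0704.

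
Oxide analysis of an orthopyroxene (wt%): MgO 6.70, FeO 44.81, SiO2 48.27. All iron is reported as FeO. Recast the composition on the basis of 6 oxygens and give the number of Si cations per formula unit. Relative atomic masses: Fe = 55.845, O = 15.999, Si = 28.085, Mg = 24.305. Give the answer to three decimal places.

2.011 Si apfu

MgO: 6.70/40.304 = 0.16624 mol → 0.16624 mol Mg, 0.16624 mol O.
FeO: 44.81/71.844 = 0.62371 mol → 0.62371 mol Fe, 0.62371 mol O.
SiO2: 48.27/60.083 = 0.80339 mol → 0.80339 mol Si, 1.60678 mol O.
Total oxygen = 2.39673 mol. Normalization factor = 6/2.39673 = 2.50341.
Si per 6 O = 0.80339 × 2.50341 = 2.011.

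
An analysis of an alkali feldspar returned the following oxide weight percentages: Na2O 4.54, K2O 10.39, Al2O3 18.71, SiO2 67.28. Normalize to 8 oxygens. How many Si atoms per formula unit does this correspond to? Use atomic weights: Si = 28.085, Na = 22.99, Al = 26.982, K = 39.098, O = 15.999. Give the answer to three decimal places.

Na2O (M=61.979): mol = 0.07325; Na = 0.14650, O = 0.07325.
K2O (M=94.195): mol = 0.11030; K = 0.22060, O = 0.11030.
Al2O3 (M=101.961): mol = 0.18350; Al = 0.36700, O = 0.55050.
SiO2 (M=60.083): mol = 1.11978; Si = 1.11978, O = 2.23956.
ΣO = 2.97361; factor = 8/ΣO = 2.69033.
Si apfu = 1.11978 × 2.69033 = 3.013.

3.013 Si apfu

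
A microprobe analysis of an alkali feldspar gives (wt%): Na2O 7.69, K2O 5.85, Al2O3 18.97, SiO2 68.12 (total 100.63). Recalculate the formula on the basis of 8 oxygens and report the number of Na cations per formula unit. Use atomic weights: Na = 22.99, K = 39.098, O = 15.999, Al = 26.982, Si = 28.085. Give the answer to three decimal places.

0.659 Na apfu

Na2O: 7.69/61.979 = 0.12407 mol → 0.24814 mol Na, 0.12407 mol O.
K2O: 5.85/94.195 = 0.06211 mol → 0.12422 mol K, 0.06211 mol O.
Al2O3: 18.97/101.961 = 0.18605 mol → 0.37210 mol Al, 0.55815 mol O.
SiO2: 68.12/60.083 = 1.13376 mol → 1.13376 mol Si, 2.26752 mol O.
Total oxygen = 3.01185 mol. Normalization factor = 8/3.01185 = 2.65617.
Na per 8 O = 0.24814 × 2.65617 = 0.659.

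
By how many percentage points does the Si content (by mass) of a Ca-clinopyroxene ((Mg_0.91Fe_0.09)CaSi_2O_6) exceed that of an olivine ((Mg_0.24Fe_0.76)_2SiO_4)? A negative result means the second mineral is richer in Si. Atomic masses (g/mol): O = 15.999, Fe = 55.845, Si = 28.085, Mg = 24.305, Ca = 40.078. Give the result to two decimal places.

10.71 percentage points

Si in (Mg_0.91Fe_0.09)CaSi_2O_6: molar mass 219.386 g/mol; 2×28.085 = 56.170 g → 25.60 wt%.
Si in (Mg_0.24Fe_0.76)_2SiO_4: molar mass 188.632 g/mol; 1×28.085 = 28.085 g → 14.89 wt%.
Difference = 25.60 − 14.89 = 10.71 percentage points.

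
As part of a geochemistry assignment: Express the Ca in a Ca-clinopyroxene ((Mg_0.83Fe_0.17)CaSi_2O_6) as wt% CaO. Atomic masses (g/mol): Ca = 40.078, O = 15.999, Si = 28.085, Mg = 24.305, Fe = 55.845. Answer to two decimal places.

25.27 wt%

Formula mass = 221.909 g/mol.
1 Ca → 1.0000 mol CaO per formula unit; M(CaO) = 56.077, so CaO mass = 56.077 g.
56.077/221.909 × 100 = 25.27 wt%.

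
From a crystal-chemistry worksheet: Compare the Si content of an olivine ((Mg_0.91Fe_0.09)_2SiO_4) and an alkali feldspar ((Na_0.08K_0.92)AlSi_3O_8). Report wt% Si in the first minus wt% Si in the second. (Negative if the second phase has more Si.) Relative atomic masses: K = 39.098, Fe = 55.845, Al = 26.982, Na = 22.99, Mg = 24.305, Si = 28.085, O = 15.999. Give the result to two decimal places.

-11.22 percentage points

Si in (Mg_0.91Fe_0.09)_2SiO_4: molar mass 146.368 g/mol; 1×28.085 = 28.085 g → 19.19 wt%.
Si in (Na_0.08K_0.92)AlSi_3O_8: molar mass 277.038 g/mol; 3×28.085 = 84.255 g → 30.41 wt%.
Difference = 19.19 − 30.41 = -11.22 percentage points.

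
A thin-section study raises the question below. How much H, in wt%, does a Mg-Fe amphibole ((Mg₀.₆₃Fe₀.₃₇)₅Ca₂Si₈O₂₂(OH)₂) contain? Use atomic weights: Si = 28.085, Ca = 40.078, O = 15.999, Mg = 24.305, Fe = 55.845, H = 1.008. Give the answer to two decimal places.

Molar mass of (Mg₀.₆₃Fe₀.₃₇)₅Ca₂Si₈O₂₂(OH)₂: 3.15·24.305 + 1.85·55.845 + 2·40.078 + 8·28.085 + 24·15.999 + 2·1.008 = 870.702 g/mol.
Mass of H per formula unit: 2 × 1.008 = 2.016 g.
Weight fraction H = 2.016 / 870.702 = 0.0023.

0.23 wt%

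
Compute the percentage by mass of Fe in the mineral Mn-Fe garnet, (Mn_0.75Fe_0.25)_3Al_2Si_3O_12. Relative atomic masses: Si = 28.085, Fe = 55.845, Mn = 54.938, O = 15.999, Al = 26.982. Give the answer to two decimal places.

8.45 wt%

Formula mass = 2.25*54.938 + 0.75*55.845 + 2*26.982 + 3*28.085 + 12*15.999 = 495.701 g/mol, of which 41.884 g is Fe.
So Fe makes up 41.884/495.701 = 0.0845 of the mass, i.e. 8.45%.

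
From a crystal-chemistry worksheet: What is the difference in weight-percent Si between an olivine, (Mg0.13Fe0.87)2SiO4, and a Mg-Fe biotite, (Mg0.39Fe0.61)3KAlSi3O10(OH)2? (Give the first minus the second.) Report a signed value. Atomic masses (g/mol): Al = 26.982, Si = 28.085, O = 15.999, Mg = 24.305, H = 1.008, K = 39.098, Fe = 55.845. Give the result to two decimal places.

-3.38 percentage points

M((Mg0.13Fe0.87)2SiO4) = 195.571 g/mol, so wt% Si = 28.085/195.571 × 100 = 14.36%.
M((Mg0.39Fe0.61)3KAlSi3O10(OH)2) = 474.972 g/mol, so wt% Si = 84.255/474.972 × 100 = 17.74%.
14.36 − 17.74 = -3.38 pp.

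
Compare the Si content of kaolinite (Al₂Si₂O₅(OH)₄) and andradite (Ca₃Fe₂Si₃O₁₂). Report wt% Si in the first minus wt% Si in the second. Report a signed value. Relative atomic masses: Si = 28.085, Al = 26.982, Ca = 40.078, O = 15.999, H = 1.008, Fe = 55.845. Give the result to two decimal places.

5.18 percentage points

Si in Al₂Si₂O₅(OH)₄: molar mass 258.157 g/mol; 2×28.085 = 56.170 g → 21.76 wt%.
Si in Ca₃Fe₂Si₃O₁₂: molar mass 508.167 g/mol; 3×28.085 = 84.255 g → 16.58 wt%.
Difference = 21.76 − 16.58 = 5.18 percentage points.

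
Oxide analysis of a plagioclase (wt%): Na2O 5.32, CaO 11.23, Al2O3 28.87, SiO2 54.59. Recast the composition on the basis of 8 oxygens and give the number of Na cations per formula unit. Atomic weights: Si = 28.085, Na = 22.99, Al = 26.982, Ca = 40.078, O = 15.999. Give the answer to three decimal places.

5.32 wt% Na2O ÷ 61.979 g/mol = 0.08584 mol, giving 0.17168 Na and 0.08584 O.
11.23 wt% CaO ÷ 56.077 g/mol = 0.20026 mol, giving 0.20026 Ca and 0.20026 O.
28.87 wt% Al2O3 ÷ 101.961 g/mol = 0.28315 mol, giving 0.56630 Al and 0.84945 O.
54.59 wt% SiO2 ÷ 60.083 g/mol = 0.90858 mol, giving 0.90858 Si and 1.81716 O.
Oxygen sums to 2.95271; scaling by 8/2.95271 = 2.70938 puts the formula on 8 O.
Na: 0.17168 × 2.70938 = 0.465 atoms per formula unit.

0.465 Na apfu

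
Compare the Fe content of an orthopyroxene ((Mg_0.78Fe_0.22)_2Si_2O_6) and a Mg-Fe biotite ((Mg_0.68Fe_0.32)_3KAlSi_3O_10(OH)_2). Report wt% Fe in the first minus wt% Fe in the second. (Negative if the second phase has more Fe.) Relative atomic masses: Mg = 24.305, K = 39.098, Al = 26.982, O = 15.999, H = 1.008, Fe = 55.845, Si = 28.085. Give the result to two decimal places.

First mineral: 24.572 g Fe in 214.652 g formula = 11.45 wt% Fe.
Second mineral: 53.611 g Fe in 447.532 g formula = 11.98 wt% Fe.
11.45% − 11.98% gives a difference of -0.53 percentage points.

-0.53 percentage points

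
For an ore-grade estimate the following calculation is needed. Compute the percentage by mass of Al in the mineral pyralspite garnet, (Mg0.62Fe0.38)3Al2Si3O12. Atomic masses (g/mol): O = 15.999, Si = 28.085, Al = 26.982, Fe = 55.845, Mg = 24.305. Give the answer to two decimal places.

12.29 weight percent

M((Mg0.62Fe0.38)3Al2Si3O12) = 439.078 g/mol.
Al contributes 2 × 26.982 = 53.964 g per mole.
53.964/439.078 = 0.1229 → 12.29%.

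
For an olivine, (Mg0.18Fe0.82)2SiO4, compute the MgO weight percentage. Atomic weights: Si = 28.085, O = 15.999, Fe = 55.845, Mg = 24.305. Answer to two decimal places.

7.54 wt%

Formula mass = 192.417 g/mol.
0.36 Mg → 0.3600 mol MgO per formula unit; M(MgO) = 40.304, so MgO mass = 14.509 g.
14.509/192.417 × 100 = 7.54 wt%.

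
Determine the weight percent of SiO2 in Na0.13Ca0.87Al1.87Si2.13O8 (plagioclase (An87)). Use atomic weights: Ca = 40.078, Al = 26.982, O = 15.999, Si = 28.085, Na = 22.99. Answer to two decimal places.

M(Na0.13Ca0.87Al1.87Si2.13O8) = 276.126 g/mol; M(SiO2) = 60.083 g/mol.
Moles SiO2 per formula unit = 2.13 Si ÷ 1 = 2.1300.
SiO2 fraction = (2.1300 × 60.083) / 276.126 = 127.977/276.126 = 0.4635.

46.35 wt%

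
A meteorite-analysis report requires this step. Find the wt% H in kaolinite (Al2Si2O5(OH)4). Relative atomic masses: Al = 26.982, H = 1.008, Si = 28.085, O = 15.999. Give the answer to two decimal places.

1.56 weight percent

Formula mass = 2·26.982 + 2·28.085 + 9·15.999 + 4·1.008 = 258.157 g/mol, of which 4.032 g is H.
So H makes up 4.032/258.157 = 0.0156 of the mass, i.e. 1.56%.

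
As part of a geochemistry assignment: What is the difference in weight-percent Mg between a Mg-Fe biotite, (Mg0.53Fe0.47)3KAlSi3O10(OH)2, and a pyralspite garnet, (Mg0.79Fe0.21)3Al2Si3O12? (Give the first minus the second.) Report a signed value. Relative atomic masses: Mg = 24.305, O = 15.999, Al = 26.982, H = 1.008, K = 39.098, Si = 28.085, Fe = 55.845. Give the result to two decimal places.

M((Mg0.53Fe0.47)3KAlSi3O10(OH)2) = 461.725 g/mol, so wt% Mg = 38.645/461.725 × 100 = 8.37%.
M((Mg0.79Fe0.21)3Al2Si3O12) = 422.992 g/mol, so wt% Mg = 57.603/422.992 × 100 = 13.62%.
8.37 − 13.62 = -5.25 pp.

-5.25 percentage points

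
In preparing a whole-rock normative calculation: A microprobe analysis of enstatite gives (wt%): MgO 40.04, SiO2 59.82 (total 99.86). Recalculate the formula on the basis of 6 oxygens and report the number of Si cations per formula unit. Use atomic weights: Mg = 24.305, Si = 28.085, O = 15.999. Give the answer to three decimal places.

MgO: 40.04/40.304 = 0.99345 mol → 0.99345 mol Mg, 0.99345 mol O.
SiO2: 59.82/60.083 = 0.99562 mol → 0.99562 mol Si, 1.99124 mol O.
Total oxygen = 2.98469 mol. Normalization factor = 6/2.98469 = 2.01026.
Si per 6 O = 0.99562 × 2.01026 = 2.001.

2.001 Si apfu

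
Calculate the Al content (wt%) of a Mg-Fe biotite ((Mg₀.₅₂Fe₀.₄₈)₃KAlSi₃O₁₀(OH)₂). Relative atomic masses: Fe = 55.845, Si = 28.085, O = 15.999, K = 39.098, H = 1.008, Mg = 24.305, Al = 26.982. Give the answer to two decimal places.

5.83 wt%

M((Mg₀.₅₂Fe₀.₄₈)₃KAlSi₃O₁₀(OH)₂) = 462.672 g/mol.
Al contributes 1 × 26.982 = 26.982 g per mole.
26.982/462.672 = 0.0583 → 5.83%.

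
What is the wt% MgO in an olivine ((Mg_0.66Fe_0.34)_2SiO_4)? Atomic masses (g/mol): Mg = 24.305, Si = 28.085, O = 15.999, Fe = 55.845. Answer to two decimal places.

32.81 wt%

Molar mass of (Mg_0.66Fe_0.34)_2SiO_4 = 1.32×24.305 + 0.68×55.845 + 1×28.085 + 4×15.999 = 162.138 g/mol.
Each formula unit contains 1.32 Mg, equivalent to 1.32/1 = 1.3200 mol MgO.
M(MgO) = 1×24.305 + 1×15.999 = 40.304 g/mol.
Mass of MgO per formula unit = 1.3200 × 40.304 = 53.201 g.
MgO wt% = 53.201 / 162.138 × 100 = 32.81%.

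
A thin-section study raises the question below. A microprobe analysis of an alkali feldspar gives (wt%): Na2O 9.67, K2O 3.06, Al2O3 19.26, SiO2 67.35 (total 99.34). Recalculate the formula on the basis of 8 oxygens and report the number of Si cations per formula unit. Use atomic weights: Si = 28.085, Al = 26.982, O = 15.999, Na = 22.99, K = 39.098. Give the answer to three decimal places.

2.992 Si apfu

9.67 wt% Na2O ÷ 61.979 g/mol = 0.15602 mol, giving 0.31204 Na and 0.15602 O.
3.06 wt% K2O ÷ 94.195 g/mol = 0.03249 mol, giving 0.06498 K and 0.03249 O.
19.26 wt% Al2O3 ÷ 101.961 g/mol = 0.18890 mol, giving 0.37780 Al and 0.56670 O.
67.35 wt% SiO2 ÷ 60.083 g/mol = 1.12095 mol, giving 1.12095 Si and 2.24190 O.
Oxygen sums to 2.99711; scaling by 8/2.99711 = 2.66924 puts the formula on 8 O.
Si: 1.12095 × 2.66924 = 2.992 atoms per formula unit.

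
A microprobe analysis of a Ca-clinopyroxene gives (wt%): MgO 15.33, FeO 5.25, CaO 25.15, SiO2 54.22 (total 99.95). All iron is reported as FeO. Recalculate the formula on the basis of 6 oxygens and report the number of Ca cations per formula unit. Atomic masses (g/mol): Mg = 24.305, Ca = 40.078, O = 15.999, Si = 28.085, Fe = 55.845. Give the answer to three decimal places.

0.994 Ca apfu

MgO: 15.33/40.304 = 0.38036 mol → 0.38036 mol Mg, 0.38036 mol O.
FeO: 5.25/71.844 = 0.07307 mol → 0.07307 mol Fe, 0.07307 mol O.
CaO: 25.15/56.077 = 0.44849 mol → 0.44849 mol Ca, 0.44849 mol O.
SiO2: 54.22/60.083 = 0.90242 mol → 0.90242 mol Si, 1.80484 mol O.
Total oxygen = 2.70676 mol. Normalization factor = 6/2.70676 = 2.21667.
Ca per 6 O = 0.44849 × 2.21667 = 0.994.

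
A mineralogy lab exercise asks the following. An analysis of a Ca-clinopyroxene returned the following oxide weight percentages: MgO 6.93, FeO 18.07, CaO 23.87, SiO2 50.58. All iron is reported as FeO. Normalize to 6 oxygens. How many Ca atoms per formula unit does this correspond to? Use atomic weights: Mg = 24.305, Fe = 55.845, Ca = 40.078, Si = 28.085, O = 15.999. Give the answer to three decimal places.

1.008 Ca apfu

6.93 wt% MgO ÷ 40.304 g/mol = 0.17194 mol, giving 0.17194 Mg and 0.17194 O.
18.07 wt% FeO ÷ 71.844 g/mol = 0.25152 mol, giving 0.25152 Fe and 0.25152 O.
23.87 wt% CaO ÷ 56.077 g/mol = 0.42566 mol, giving 0.42566 Ca and 0.42566 O.
50.58 wt% SiO2 ÷ 60.083 g/mol = 0.84184 mol, giving 0.84184 Si and 1.68368 O.
Oxygen sums to 2.53280; scaling by 6/2.53280 = 2.36892 puts the formula on 6 O.
Ca: 0.42566 × 2.36892 = 1.008 atoms per formula unit.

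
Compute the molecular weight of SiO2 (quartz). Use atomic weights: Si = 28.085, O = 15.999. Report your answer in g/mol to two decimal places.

60.08 g/mol

Si: 1 × 28.085 = 28.0850
O: 2 × 15.999 = 31.9980
Summing the contributions gives the formula mass.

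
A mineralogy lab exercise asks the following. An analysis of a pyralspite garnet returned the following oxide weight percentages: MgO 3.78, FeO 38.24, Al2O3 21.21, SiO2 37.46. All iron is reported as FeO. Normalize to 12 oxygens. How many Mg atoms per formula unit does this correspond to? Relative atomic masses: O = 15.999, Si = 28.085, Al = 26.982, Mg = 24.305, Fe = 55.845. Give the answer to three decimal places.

0.451 Mg apfu

3.78 wt% MgO ÷ 40.304 g/mol = 0.09379 mol, giving 0.09379 Mg and 0.09379 O.
38.24 wt% FeO ÷ 71.844 g/mol = 0.53226 mol, giving 0.53226 Fe and 0.53226 O.
21.21 wt% Al2O3 ÷ 101.961 g/mol = 0.20802 mol, giving 0.41604 Al and 0.62406 O.
37.46 wt% SiO2 ÷ 60.083 g/mol = 0.62347 mol, giving 0.62347 Si and 1.24694 O.
Oxygen sums to 2.49705; scaling by 12/2.49705 = 4.80567 puts the formula on 12 O.
Mg: 0.09379 × 4.80567 = 0.451 atoms per formula unit.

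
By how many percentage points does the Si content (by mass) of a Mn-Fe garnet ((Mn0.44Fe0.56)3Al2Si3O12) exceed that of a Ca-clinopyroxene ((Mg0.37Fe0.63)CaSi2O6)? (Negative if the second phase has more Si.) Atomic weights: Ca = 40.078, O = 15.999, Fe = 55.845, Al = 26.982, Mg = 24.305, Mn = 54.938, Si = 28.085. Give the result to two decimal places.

-6.79 percentage points

First mineral: 84.255 g Si in 496.545 g formula = 16.97 wt% Si.
Second mineral: 56.170 g Si in 236.417 g formula = 23.76 wt% Si.
16.97% − 23.76% gives a difference of -6.79 percentage points.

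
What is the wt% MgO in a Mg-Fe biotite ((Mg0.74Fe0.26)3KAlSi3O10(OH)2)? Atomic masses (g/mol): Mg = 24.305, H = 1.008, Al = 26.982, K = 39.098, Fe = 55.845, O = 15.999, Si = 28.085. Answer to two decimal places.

Formula mass = 441.855 g/mol.
2.22 Mg → 2.2200 mol MgO per formula unit; M(MgO) = 40.304, so MgO mass = 89.475 g.
89.475/441.855 × 100 = 20.25 wt%.

20.25 wt%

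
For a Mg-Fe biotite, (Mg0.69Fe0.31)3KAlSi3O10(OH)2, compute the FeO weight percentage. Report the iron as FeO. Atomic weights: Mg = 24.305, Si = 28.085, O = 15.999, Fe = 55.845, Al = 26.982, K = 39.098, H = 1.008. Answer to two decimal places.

14.96 wt%

M((Mg0.69Fe0.31)3KAlSi3O10(OH)2) = 446.586 g/mol; M(FeO) = 71.844 g/mol.
Moles FeO per formula unit = 0.93 Fe ÷ 1 = 0.9300.
FeO fraction = (0.9300 × 71.844) / 446.586 = 66.815/446.586 = 0.1496.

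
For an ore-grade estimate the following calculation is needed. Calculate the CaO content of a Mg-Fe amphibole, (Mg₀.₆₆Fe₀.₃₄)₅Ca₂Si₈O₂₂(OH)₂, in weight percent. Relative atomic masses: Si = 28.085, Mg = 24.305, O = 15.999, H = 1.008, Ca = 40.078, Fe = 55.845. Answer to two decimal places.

Molar mass of (Mg₀.₆₆Fe₀.₃₄)₅Ca₂Si₈O₂₂(OH)₂ = 3.30·24.305 + 1.70·55.845 + 2·40.078 + 8·28.085 + 24·15.999 + 2·1.008 = 865.971 g/mol.
Each formula unit contains 2 Ca, equivalent to 2/1 = 2.0000 mol CaO.
M(CaO) = 1×40.078 + 1×15.999 = 56.077 g/mol.
Mass of CaO per formula unit = 2.0000 × 56.077 = 112.154 g.
CaO wt% = 112.154 / 865.971 × 100 = 12.95%.

12.95 wt%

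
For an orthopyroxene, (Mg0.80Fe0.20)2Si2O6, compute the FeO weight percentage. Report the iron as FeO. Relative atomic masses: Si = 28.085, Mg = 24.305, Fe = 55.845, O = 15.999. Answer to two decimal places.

Formula mass = 213.390 g/mol.
0.40 Fe → 0.4000 mol FeO per formula unit; M(FeO) = 71.844, so FeO mass = 28.738 g.
28.738/213.390 × 100 = 13.47 wt%.

13.47 wt%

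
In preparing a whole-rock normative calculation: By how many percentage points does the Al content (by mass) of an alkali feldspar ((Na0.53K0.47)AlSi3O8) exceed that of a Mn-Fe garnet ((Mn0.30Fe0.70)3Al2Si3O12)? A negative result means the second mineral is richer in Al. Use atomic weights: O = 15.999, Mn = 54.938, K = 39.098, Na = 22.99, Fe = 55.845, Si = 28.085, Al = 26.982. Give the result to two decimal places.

First mineral: 26.982 g Al in 269.790 g formula = 10.00 wt% Al.
Second mineral: 53.964 g Al in 496.926 g formula = 10.86 wt% Al.
10.00% − 10.86% gives a difference of -0.86 percentage points.

-0.86 percentage points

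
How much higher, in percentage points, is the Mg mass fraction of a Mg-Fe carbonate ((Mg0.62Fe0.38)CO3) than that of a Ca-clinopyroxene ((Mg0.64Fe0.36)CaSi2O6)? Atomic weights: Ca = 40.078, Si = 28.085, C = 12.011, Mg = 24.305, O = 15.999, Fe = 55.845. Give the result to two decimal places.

Mg in (Mg0.62Fe0.38)CO3: molar mass 96.298 g/mol; 0.62×24.305 = 15.069 g → 15.65 wt%.
Mg in (Mg0.64Fe0.36)CaSi2O6: molar mass 227.901 g/mol; 0.64×24.305 = 15.555 g → 6.83 wt%.
Difference = 15.65 − 6.83 = 8.82 percentage points.

8.82 percentage points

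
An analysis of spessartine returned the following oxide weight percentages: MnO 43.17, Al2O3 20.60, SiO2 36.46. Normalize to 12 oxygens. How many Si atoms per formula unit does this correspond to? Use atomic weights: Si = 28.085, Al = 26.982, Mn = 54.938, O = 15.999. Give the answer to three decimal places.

MnO (M=70.937): mol = 0.60857; Mn = 0.60857, O = 0.60857.
Al2O3 (M=101.961): mol = 0.20204; Al = 0.40408, O = 0.60612.
SiO2 (M=60.083): mol = 0.60683; Si = 0.60683, O = 1.21366.
ΣO = 2.42835; factor = 12/ΣO = 4.94163.
Si apfu = 0.60683 × 4.94163 = 2.999.

2.999 Si apfu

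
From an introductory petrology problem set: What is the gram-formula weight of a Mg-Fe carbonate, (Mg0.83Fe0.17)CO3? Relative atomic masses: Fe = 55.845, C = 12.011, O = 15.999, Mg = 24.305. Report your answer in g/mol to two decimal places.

The formula mass is the sum 0.83·24.305 + 0.17·55.845 + 1·12.011 + 3·15.999.

89.67 g/mol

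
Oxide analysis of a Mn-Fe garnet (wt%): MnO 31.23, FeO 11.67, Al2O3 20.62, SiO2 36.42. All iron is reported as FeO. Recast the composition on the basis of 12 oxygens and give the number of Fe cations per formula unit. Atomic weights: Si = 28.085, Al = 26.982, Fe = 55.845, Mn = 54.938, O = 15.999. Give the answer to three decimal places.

0.805 Fe apfu

MnO (M=70.937): mol = 0.44025; Mn = 0.44025, O = 0.44025.
FeO (M=71.844): mol = 0.16244; Fe = 0.16244, O = 0.16244.
Al2O3 (M=101.961): mol = 0.20223; Al = 0.40446, O = 0.60669.
SiO2 (M=60.083): mol = 0.60616; Si = 0.60616, O = 1.21232.
ΣO = 2.42170; factor = 12/ΣO = 4.95520.
Fe apfu = 0.16244 × 4.95520 = 0.805.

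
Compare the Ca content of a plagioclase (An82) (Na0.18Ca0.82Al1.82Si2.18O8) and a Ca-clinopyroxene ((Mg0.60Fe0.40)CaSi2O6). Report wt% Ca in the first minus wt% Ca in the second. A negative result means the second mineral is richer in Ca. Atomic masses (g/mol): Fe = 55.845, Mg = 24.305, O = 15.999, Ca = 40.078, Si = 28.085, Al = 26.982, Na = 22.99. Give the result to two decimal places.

-5.55 percentage points

Ca in Na0.18Ca0.82Al1.82Si2.18O8: molar mass 275.327 g/mol; 0.82×40.078 = 32.864 g → 11.94 wt%.
Ca in (Mg0.60Fe0.40)CaSi2O6: molar mass 229.163 g/mol; 1×40.078 = 40.078 g → 17.49 wt%.
Difference = 11.94 − 17.49 = -5.55 percentage points.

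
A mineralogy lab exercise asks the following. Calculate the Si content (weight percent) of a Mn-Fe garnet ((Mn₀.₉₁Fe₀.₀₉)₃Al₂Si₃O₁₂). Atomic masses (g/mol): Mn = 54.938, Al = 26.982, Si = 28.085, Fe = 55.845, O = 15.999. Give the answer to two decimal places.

M((Mn₀.₉₁Fe₀.₀₉)₃Al₂Si₃O₁₂) = 495.266 g/mol.
Si contributes 3 × 28.085 = 84.255 g per mole.
84.255/495.266 = 0.1701 → 17.01%.

17.01 weight percent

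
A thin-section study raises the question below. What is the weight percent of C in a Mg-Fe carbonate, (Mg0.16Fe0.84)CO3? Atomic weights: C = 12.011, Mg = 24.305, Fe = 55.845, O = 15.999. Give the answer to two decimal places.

10.84 mass %

Molar mass of (Mg0.16Fe0.84)CO3: 0.16*24.305 + 0.84*55.845 + 1*12.011 + 3*15.999 = 110.807 g/mol.
Mass of C per formula unit: 1 × 12.011 = 12.011 g.
Weight fraction C = 12.011 / 110.807 = 0.1084.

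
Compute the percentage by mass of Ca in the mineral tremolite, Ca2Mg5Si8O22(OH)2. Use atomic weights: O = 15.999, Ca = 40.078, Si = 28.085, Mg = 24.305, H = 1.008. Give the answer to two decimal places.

Formula mass = 2·40.078 + 5·24.305 + 8·28.085 + 24·15.999 + 2·1.008 = 812.353 g/mol, of which 80.156 g is Ca.
So Ca makes up 80.156/812.353 = 0.0987 of the mass, i.e. 9.87%.

9.87 wt%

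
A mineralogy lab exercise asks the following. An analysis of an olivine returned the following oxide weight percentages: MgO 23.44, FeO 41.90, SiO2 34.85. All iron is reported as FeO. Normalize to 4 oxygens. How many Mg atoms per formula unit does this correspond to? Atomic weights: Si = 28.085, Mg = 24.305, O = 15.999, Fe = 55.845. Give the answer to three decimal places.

MgO (M=40.304): mol = 0.58158; Mg = 0.58158, O = 0.58158.
FeO (M=71.844): mol = 0.58321; Fe = 0.58321, O = 0.58321.
SiO2 (M=60.083): mol = 0.58003; Si = 0.58003, O = 1.16006.
ΣO = 2.32485; factor = 4/ΣO = 1.72054.
Mg apfu = 0.58158 × 1.72054 = 1.001.

1.001 Mg apfu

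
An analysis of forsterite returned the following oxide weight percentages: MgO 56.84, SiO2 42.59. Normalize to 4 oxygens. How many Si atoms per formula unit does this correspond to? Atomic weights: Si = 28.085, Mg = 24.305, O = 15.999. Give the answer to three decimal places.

1.003 Si apfu

MgO: 56.84/40.304 = 1.41028 mol → 1.41028 mol Mg, 1.41028 mol O.
SiO2: 42.59/60.083 = 0.70885 mol → 0.70885 mol Si, 1.41770 mol O.
Total oxygen = 2.82798 mol. Normalization factor = 4/2.82798 = 1.41444.
Si per 4 O = 0.70885 × 1.41444 = 1.003.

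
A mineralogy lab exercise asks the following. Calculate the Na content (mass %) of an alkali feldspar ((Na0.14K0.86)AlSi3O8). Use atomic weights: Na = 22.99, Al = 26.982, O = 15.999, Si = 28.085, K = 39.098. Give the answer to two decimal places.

1.17 mass %

Formula mass = 0.14*22.99 + 0.86*39.098 + 1*26.982 + 3*28.085 + 8*15.999 = 276.072 g/mol, of which 3.219 g is Na.
So Na makes up 3.219/276.072 = 0.0117 of the mass, i.e. 1.17%.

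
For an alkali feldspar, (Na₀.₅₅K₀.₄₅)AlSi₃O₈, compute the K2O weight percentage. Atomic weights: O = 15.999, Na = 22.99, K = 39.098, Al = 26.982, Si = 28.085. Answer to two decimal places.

7.87 wt%

Formula mass = 269.468 g/mol.
0.45 K → 0.2250 mol K2O per formula unit; M(K2O) = 94.195, so K2O mass = 21.194 g.
21.194/269.468 × 100 = 7.87 wt%.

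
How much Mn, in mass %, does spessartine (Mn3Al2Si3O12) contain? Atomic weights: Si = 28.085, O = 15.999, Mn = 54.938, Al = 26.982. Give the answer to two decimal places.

33.29 mass %

Formula mass = 3*54.938 + 2*26.982 + 3*28.085 + 12*15.999 = 495.021 g/mol, of which 164.814 g is Mn.
So Mn makes up 164.814/495.021 = 0.3329 of the mass, i.e. 33.29%.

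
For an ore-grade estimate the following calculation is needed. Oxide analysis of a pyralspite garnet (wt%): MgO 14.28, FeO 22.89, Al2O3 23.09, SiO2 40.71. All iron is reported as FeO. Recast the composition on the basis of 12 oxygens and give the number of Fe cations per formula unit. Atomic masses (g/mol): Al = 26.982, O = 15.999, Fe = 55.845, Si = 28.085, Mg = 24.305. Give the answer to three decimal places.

14.28 wt% MgO ÷ 40.304 g/mol = 0.35431 mol, giving 0.35431 Mg and 0.35431 O.
22.89 wt% FeO ÷ 71.844 g/mol = 0.31861 mol, giving 0.31861 Fe and 0.31861 O.
23.09 wt% Al2O3 ÷ 101.961 g/mol = 0.22646 mol, giving 0.45292 Al and 0.67938 O.
40.71 wt% SiO2 ÷ 60.083 g/mol = 0.67756 mol, giving 0.67756 Si and 1.35512 O.
Oxygen sums to 2.70742; scaling by 12/2.70742 = 4.43226 puts the formula on 12 O.
Fe: 0.31861 × 4.43226 = 1.412 atoms per formula unit.

1.412 Fe apfu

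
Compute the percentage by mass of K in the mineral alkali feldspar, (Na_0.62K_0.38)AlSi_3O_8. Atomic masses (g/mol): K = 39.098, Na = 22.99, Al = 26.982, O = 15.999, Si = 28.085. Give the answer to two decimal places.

M((Na_0.62K_0.38)AlSi_3O_8) = 268.340 g/mol.
K contributes 0.38 × 39.098 = 14.857 g per mole.
14.857/268.340 = 0.0554 → 5.54%.

5.54 mass %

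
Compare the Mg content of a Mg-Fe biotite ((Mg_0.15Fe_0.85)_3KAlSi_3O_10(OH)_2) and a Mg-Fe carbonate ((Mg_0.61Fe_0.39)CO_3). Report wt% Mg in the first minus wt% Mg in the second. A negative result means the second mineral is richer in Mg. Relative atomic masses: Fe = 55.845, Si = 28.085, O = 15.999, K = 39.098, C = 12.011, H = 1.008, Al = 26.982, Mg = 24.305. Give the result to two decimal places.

-13.15 percentage points

Mg in (Mg_0.15Fe_0.85)_3KAlSi_3O_10(OH)_2: molar mass 497.681 g/mol; 0.45×24.305 = 10.937 g → 2.20 wt%.
Mg in (Mg_0.61Fe_0.39)CO_3: molar mass 96.614 g/mol; 0.61×24.305 = 14.826 g → 15.35 wt%.
Difference = 2.20 − 15.35 = -13.15 percentage points.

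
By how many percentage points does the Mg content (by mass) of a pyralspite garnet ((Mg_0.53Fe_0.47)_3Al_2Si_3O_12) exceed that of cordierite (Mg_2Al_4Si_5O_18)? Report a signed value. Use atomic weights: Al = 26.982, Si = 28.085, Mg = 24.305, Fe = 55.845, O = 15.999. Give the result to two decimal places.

0.32 percentage points

M((Mg_0.53Fe_0.47)_3Al_2Si_3O_12) = 447.593 g/mol, so wt% Mg = 38.645/447.593 × 100 = 8.63%.
M(Mg_2Al_4Si_5O_18) = 584.945 g/mol, so wt% Mg = 48.610/584.945 × 100 = 8.31%.
8.63 − 8.31 = 0.32 pp.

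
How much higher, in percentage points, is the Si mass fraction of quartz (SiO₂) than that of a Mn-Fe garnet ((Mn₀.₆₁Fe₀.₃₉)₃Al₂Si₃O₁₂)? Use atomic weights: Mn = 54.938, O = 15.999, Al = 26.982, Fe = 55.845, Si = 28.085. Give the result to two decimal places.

First mineral: 28.085 g Si in 60.083 g formula = 46.74 wt% Si.
Second mineral: 84.255 g Si in 496.082 g formula = 16.98 wt% Si.
46.74% − 16.98% gives a difference of 29.76 percentage points.

29.76 percentage points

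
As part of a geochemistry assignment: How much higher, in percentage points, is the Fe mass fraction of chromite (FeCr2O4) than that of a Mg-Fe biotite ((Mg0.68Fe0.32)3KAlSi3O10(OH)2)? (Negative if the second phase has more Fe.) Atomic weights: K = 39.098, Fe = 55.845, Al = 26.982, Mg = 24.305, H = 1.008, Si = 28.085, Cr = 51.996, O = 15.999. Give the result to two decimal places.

Fe in FeCr2O4: molar mass 223.833 g/mol; 1×55.845 = 55.845 g → 24.95 wt%.
Fe in (Mg0.68Fe0.32)3KAlSi3O10(OH)2: molar mass 447.532 g/mol; 0.96×55.845 = 53.611 g → 11.98 wt%.
Difference = 24.95 − 11.98 = 12.97 percentage points.

12.97 percentage points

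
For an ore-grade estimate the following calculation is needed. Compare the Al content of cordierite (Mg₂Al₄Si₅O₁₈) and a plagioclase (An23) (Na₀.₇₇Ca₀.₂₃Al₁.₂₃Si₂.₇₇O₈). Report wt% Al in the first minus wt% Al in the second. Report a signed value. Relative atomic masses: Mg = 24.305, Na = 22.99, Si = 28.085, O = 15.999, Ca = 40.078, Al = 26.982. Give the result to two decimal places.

5.97 percentage points

Al in Mg₂Al₄Si₅O₁₈: molar mass 584.945 g/mol; 4×26.982 = 107.928 g → 18.45 wt%.
Al in Na₀.₇₇Ca₀.₂₃Al₁.₂₃Si₂.₇₇O₈: molar mass 265.896 g/mol; 1.23×26.982 = 33.188 g → 12.48 wt%.
Difference = 18.45 − 12.48 = 5.97 percentage points.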